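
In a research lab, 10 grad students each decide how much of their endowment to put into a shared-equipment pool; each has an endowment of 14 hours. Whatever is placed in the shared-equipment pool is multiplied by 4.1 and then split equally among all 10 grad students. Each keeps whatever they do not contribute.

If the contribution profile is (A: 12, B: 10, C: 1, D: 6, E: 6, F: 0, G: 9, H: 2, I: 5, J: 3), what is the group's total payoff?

Total contributed: 12 + 10 + 1 + 6 + 6 + 0 + 9 + 2 + 5 + 3 = 54; total kept: 10 × 14 − 54 = 86.
The shared-equipment pool pays out 4.1 × 54 = 221.40 in aggregate.
Group total = 86 + 221.40 = 307.40.

307.40 hours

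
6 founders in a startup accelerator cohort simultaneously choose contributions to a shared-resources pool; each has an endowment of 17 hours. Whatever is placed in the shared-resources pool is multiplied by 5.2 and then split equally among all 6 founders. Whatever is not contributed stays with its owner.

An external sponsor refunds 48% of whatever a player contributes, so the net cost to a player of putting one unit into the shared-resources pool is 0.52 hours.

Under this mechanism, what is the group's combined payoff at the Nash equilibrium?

Under the mechanism each unit contributed yields (5.2/6) / 0.52 = 1.6667 back to its contributor per unit of net cost, which exceeds 1, making full contribution the dominant choice for everyone.
So the Nash equilibrium is full contribution by all 6; the group earns 6 × (17 × 0.48 + 5.2 × 17) = 579.36.

579.36 hours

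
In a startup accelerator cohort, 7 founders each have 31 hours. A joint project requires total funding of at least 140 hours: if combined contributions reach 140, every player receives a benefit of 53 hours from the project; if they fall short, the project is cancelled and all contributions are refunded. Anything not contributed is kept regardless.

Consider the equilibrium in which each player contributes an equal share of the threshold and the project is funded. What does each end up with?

Equal share of the threshold: 140/7 = 20.
At this profile no one gains by cutting their contribution: any cut drops the total below 140, the project is cancelled, contributions are refunded, and the deviator ends with 31, which is less than 31 − 20 + 53 = 64. Contributing more than 20 just wastes the excess. So contributing exactly 20 is a best response.
Each player's payoff: 31 − 20 + 53 = 64.

64 hours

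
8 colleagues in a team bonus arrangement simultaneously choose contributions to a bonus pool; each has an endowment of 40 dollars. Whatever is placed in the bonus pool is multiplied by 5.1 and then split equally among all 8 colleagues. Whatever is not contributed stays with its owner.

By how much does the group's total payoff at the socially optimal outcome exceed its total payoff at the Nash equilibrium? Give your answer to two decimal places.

Each contributed unit returns 5.1/8 = 0.6375 to its contributor — below 1 — so contributing 0 is dominant for every player. At the Nash equilibrium everyone keeps their 40, and the group total is 8 × 40 = 320.
Each contributed unit returns 5.100 to the group as a whole (0.6375 to each of 8 players), which exceeds 1, so the social optimum is full contribution: group total = 5.100 × 320 = 1632.00.
Efficiency loss = 1632.00 − 320 = 1312.00.

1312.00 dollars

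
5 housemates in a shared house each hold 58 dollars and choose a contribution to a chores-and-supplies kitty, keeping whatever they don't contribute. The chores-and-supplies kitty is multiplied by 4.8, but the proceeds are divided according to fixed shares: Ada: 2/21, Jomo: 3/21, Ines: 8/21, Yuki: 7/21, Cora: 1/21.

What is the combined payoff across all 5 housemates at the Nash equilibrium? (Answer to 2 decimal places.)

For player j, contributing a unit is worthwhile iff 4.8 × (j's share) ≥ 1, i.e. iff j's share is at least 0.2083.
Ines and Yuki are above the threshold, contributing 58 each; the remaining 3 contribute 0. Total contributed: 116.
The chores-and-supplies kitty pays out 4.8 × 116 = 556.80 in total (split across the unequal shares, but the aggregate is all that matters for the group sum).
The 3 free-riders keep 58 each, adding 174. Group total = 174 + 556.80 = 730.80.

730.80 dollars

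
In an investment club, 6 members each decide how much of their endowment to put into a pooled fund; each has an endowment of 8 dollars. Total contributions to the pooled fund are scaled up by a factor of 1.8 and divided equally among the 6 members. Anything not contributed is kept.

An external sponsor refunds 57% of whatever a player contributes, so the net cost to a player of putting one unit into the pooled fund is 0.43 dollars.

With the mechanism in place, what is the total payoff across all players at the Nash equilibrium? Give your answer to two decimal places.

Even with the mechanism, each unit contributed returns only (1.8/6) / 0.43 = 0.6977 per unit of net cost, so contributing nothing is still dominant.
Everyone keeps their endowment and the group total is 6 × 8 = 48.

48.00 dollars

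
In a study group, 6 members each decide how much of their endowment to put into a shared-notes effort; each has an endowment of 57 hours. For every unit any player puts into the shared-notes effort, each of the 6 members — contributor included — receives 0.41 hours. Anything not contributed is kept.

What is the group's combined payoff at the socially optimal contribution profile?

841.32 hours

Each contributed unit returns 2.460 to the group as a whole (0.41 to each of 6 players), which exceeds 1, so the social optimum is full contribution: group total = 2.460 × 342 = 841.32.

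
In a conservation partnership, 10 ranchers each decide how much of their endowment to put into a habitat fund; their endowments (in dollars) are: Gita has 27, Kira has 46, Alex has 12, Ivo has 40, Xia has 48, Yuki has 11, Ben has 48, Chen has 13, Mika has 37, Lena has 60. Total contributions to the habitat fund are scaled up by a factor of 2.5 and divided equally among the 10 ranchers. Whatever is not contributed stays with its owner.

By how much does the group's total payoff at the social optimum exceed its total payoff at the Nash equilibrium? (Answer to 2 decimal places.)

513.00 dollars

The private return per contributed unit is 2.5/10 = 0.2500 < 1 for every player regardless of endowment, so the Nash equilibrium is zero contribution and the group total is Σ E_j = 27 + 46 + 12 + 40 + 48 + 11 + 48 + 13 + 37 + 60 = 342.
Each contributed unit returns 2.500 to the group, so the social optimum is full contribution by everyone: group total = 2.500 × 342 = 855.00.
Efficiency loss = (2.500 − 1) × 342 = 513.00.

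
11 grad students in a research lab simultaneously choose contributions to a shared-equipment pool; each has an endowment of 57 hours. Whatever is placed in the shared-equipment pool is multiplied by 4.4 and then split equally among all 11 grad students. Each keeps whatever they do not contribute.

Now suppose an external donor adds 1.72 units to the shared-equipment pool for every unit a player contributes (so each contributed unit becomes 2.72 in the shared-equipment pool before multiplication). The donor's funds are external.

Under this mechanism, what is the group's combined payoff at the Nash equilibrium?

7503.94 hours

The effective private return per unit is now 4.4 × 2.72 / 11 = 1.0880 > 1, so every player's dominant strategy flips to full contribution.
So the Nash equilibrium is full contribution by all 11; the group earns 4.4 × 2.72 × 627 = 7503.94.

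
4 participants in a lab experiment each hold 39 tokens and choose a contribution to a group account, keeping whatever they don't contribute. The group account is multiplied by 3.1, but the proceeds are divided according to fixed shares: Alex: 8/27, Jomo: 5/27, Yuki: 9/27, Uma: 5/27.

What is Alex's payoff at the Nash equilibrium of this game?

74.82 tokens

A player with share s gets back 3.1·s per unit contributed, so full contribution is dominant for anyone with s > 1/3.1 = 0.3226 and zero contribution is dominant for anyone below.
The only share above 0.3226 is Yuki's 9/27, contributing 39; the remaining 3 contribute 0. Total contributed: 39.
Alex keeps 39 and receives 3.1 × 39 × 8/27 = 35.82 from the group account, for a payoff of 74.82.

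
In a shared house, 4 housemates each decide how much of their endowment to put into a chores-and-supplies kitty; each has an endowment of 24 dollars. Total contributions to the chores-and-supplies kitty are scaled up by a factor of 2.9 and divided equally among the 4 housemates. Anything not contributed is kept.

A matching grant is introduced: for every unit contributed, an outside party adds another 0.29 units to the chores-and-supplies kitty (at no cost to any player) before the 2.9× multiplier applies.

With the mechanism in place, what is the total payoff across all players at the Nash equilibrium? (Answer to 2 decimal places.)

96.00 dollars

Even with the mechanism, each unit contributed returns only 2.9 × 1.29 / 4 = 0.9353 per unit of net cost, so contributing nothing is still dominant.
Everyone keeps their endowment and the group total is 4 × 24 = 96.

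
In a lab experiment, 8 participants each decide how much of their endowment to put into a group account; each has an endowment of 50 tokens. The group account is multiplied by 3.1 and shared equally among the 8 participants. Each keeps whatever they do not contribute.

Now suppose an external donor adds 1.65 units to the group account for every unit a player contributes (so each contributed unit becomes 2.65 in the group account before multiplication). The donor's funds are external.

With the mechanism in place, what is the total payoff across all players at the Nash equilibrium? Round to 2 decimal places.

3286.00 tokens

The effective private return per unit is now 3.1 × 2.65 / 8 = 1.0269 > 1, so every player's dominant strategy flips to full contribution.
So the Nash equilibrium is full contribution by all 8; the group earns 3.1 × 2.65 × 400 = 3286.00.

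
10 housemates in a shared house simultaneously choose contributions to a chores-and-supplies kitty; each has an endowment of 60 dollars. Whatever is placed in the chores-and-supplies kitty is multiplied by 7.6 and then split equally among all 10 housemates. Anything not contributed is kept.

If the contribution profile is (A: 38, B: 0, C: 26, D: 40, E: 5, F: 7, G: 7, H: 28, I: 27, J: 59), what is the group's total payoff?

Total contributed: 38 + 0 + 26 + 40 + 5 + 7 + 7 + 28 + 27 + 59 = 237; total kept: 10 × 60 − 237 = 363.
The chores-and-supplies kitty pays out 7.6 × 237 = 1801.20 in aggregate.
Group total = 363 + 1801.20 = 2164.20.

2164.20 dollars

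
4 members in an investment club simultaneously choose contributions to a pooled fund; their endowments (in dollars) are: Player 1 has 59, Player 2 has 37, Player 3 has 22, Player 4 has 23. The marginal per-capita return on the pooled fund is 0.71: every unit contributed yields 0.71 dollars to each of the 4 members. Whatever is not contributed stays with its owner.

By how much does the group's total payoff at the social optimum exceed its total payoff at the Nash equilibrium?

259.44 dollars

The private return per contributed unit is 0.71 < 1 for everyone, so the Nash equilibrium is zero contribution and the group total is Σ E_j = 59 + 37 + 22 + 23 = 141.
Each contributed unit returns 2.840 to the group, so the social optimum is full contribution by everyone: group total = 2.840 × 141 = 400.44.
Efficiency loss = (2.840 − 1) × 141 = 259.44.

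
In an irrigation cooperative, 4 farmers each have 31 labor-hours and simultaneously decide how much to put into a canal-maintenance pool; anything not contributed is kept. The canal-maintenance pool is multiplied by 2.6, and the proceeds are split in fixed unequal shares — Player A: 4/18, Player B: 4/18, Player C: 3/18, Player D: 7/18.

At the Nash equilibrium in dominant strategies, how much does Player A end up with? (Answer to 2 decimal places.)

48.91 labor-hours

A player with share s gets back 2.6·s per unit contributed, so full contribution is dominant for anyone with s > 1/2.6 = 0.3846 and zero contribution is dominant for anyone below.
Only Player D (7/18) clears that bar, contributing 31; the remaining 3 contribute 0. Total contributed: 31.
Player A keeps 31 and receives 2.6 × 31 × 4/18 = 17.91 from the canal-maintenance pool, for a payoff of 48.91.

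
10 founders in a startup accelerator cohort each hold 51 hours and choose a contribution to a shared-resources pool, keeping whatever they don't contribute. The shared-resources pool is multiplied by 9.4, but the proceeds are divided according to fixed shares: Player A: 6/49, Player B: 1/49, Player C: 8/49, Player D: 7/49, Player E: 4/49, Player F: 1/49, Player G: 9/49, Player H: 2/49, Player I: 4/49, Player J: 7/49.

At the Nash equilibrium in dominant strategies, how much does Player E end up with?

A player with share s gets back 9.4·s per unit contributed, so full contribution is dominant for anyone with s > 1/9.4 = 0.1064 and zero contribution is dominant for anyone below.
Player A, Player C, Player D, Player G and Player J clear that bar, contributing 51 each; the remaining 5 contribute 0. Total contributed: 255.
Player E keeps 51 and receives 9.4 × 255 × 4/49 = 195.67 from the shared-resources pool, for a payoff of 246.67.

246.67 hours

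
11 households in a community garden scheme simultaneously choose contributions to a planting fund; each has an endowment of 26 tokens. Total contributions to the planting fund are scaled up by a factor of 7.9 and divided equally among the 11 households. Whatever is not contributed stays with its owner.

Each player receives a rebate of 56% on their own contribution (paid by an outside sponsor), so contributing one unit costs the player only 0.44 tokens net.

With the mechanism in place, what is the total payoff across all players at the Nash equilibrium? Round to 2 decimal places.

With the mechanism, a contributed unit returns (7.9/11) / 0.44 = 1.6322 per unit of net cost to the contributor — now above 1 — so contributing fully is weakly dominant for every player.
So the Nash equilibrium is full contribution by all 11; the group earns 11 × (26 × 0.56 + 7.9 × 26) = 2419.56.

2419.56 tokens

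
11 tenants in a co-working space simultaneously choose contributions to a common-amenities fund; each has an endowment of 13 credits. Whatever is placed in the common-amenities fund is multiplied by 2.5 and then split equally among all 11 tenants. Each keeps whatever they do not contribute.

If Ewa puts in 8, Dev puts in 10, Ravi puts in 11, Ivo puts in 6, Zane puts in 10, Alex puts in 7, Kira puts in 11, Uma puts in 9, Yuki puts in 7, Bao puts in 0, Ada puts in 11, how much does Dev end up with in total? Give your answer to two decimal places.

23.45 credits

Total contributed: 8 + 10 + 11 + 6 + 10 + 7 + 11 + 9 + 7 + 0 + 11 = 90.
Each receives 2.5 × 90 / 11 = 20.45 from the common-amenities fund.
Dev keeps 13 − 10 = 3, so Dev's payoff is 3 + 20.45 = 23.45.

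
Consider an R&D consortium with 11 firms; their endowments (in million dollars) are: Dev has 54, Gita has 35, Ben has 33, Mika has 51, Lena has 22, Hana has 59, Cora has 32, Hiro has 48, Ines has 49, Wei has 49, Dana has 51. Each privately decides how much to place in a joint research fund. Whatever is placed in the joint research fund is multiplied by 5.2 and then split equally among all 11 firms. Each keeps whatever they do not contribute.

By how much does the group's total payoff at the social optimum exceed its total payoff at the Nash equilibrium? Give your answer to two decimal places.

The private return per contributed unit is 5.2/11 = 0.4727 < 1 for every player regardless of endowment, so the Nash equilibrium is zero contribution and the group total is Σ E_j = 54 + 35 + 33 + 51 + 22 + 59 + 32 + 48 + 49 + 49 + 51 = 483.
Each contributed unit returns 5.200 to the group, so the social optimum is full contribution by everyone: group total = 5.200 × 483 = 2511.60.
Efficiency loss = (5.200 − 1) × 483 = 2028.60.

2028.60 million dollars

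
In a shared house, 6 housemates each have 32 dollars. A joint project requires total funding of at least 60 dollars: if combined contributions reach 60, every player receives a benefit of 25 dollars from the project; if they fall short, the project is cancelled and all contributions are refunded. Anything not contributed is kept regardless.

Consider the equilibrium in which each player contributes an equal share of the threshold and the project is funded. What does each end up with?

Equal share of the threshold: 60/6 = 10.
At this profile no one gains by cutting their contribution: any cut drops the total below 60, the project is cancelled, contributions are refunded, and the deviator ends with 32, which is less than 32 − 10 + 25 = 47. Contributing more than 10 just wastes the excess. So contributing exactly 10 is a best response.
Each player's payoff: 32 − 10 + 25 = 47.

47 dollars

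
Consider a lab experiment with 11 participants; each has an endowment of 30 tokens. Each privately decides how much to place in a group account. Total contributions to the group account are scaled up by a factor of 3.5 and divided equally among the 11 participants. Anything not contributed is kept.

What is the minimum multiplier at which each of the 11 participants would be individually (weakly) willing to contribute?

11

A contributed unit returns (multiplier)/11 to its contributor.
This reaches 1 exactly when the multiplier is 11.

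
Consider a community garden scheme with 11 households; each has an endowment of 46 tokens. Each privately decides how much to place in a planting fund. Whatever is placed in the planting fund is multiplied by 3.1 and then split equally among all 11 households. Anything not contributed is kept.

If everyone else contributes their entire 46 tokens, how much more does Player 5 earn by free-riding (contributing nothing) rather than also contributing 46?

Switching from a contribution of 46 to 0 lets Player 5 keep an extra 46 tokens, but lowers the planting fund by 46, which costs Player 5 their own share of that drop: 3.1/11 × 46 = 12.96.
Net gain = 46 − 12.96 = 33.04. The private return per contributed unit (0.2818) is below 1, so free-riding is indeed the best response regardless of what the others do.

33.04 tokens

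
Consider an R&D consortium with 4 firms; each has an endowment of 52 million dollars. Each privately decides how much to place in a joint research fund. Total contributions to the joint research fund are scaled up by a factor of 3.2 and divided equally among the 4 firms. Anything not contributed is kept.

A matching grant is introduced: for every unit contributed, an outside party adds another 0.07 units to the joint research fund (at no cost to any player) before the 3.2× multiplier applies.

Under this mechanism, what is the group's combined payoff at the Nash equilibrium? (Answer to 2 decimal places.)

208.00 million dollars

Even with the mechanism, each unit contributed returns only 3.2 × 1.07 / 4 = 0.8560 per unit of net cost, so contributing nothing is still dominant.
At the Nash equilibrium no one contributes; group total payoff = 4 × 52 = 208.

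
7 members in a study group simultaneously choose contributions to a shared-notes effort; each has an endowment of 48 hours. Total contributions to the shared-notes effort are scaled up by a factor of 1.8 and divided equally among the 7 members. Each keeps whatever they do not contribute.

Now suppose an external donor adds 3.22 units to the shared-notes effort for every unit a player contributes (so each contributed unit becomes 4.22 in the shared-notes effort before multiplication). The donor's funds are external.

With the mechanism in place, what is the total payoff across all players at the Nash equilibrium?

2552.26 hours

Under the mechanism each unit contributed yields 1.8 × 4.22 / 7 = 1.0851 back to its contributor per unit of net cost, which exceeds 1, making full contribution the dominant choice for everyone.
At the Nash equilibrium everyone contributes 48. Group total payoff = 1.8 × 4.22 × 336 = 2552.26.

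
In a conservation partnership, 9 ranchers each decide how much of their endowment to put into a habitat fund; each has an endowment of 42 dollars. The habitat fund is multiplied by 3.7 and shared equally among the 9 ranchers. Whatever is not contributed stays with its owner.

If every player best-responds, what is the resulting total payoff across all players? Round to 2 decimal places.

378.00 dollars

Each contributed unit returns 3.7/9 = 0.4111 to its contributor — below 1 — so contributing 0 is dominant for every player. At the Nash equilibrium everyone keeps their 42, and the group total is 9 × 42 = 378.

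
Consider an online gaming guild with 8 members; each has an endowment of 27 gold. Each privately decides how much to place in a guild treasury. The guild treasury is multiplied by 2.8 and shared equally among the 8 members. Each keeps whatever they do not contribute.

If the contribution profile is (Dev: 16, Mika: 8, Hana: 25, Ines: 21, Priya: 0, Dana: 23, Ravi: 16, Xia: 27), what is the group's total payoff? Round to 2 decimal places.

460.80 gold

Total contributed: 16 + 8 + 25 + 21 + 0 + 23 + 16 + 27 = 136; total kept: 8 × 27 − 136 = 80.
The guild treasury pays out 2.8 × 136 = 380.80 in aggregate.
Group total = 80 + 380.80 = 460.80.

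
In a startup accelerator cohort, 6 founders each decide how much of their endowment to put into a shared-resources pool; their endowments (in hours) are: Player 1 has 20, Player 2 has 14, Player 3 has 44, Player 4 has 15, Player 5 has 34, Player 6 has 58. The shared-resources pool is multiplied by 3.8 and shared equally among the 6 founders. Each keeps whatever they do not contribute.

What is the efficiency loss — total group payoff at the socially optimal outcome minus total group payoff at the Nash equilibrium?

The private return per contributed unit is 3.8/6 = 0.6333 < 1 for every player regardless of endowment, so the Nash equilibrium is zero contribution and the group total is Σ E_j = 20 + 14 + 44 + 15 + 34 + 58 = 185.
Each contributed unit returns 3.800 to the group, so the social optimum is full contribution by everyone: group total = 3.800 × 185 = 703.00.
Efficiency loss = (3.800 − 1) × 185 = 518.00.

518.00 hours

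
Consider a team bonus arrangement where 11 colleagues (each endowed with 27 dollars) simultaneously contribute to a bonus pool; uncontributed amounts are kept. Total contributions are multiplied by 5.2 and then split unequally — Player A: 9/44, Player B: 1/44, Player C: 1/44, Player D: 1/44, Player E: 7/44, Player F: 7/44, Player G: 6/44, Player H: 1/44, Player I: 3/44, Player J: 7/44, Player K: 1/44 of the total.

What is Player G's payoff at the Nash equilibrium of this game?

A player with share s gets back 5.2·s per unit contributed, so full contribution is dominant for anyone with s > 1/5.2 = 0.1923 and zero contribution is dominant for anyone below.
Only Player A (9/44) clears that bar, contributing 27; the remaining 10 contribute 0. Total contributed: 27.
Player G keeps 27 and receives 5.2 × 27 × 6/44 = 19.15 from the bonus pool, for a payoff of 46.15.

46.15 dollars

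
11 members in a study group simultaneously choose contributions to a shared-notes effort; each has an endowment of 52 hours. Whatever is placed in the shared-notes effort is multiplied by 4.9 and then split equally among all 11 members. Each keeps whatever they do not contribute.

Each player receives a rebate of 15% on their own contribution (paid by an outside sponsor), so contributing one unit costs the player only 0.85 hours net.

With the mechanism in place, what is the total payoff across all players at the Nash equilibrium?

With the mechanism, a contributed unit returns (4.9/11) / 0.85 = 0.5241 per unit of net cost — still below 1 — so contributing 0 remains dominant for every player.
At the Nash equilibrium no one contributes; group total payoff = 11 × 52 = 572.

572.00 hours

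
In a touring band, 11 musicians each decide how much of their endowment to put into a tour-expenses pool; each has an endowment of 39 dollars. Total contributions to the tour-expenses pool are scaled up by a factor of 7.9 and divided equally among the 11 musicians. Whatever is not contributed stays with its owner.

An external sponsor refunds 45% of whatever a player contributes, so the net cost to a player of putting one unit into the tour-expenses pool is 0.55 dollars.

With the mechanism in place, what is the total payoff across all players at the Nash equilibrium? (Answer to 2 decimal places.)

Under the mechanism each unit contributed yields (7.9/11) / 0.55 = 1.3058 back to its contributor per unit of net cost, which exceeds 1, making full contribution the dominant choice for everyone.
At the Nash equilibrium everyone contributes 39. Group total payoff = 11 × (39 × 0.45 + 7.9 × 39) = 3582.15.

3582.15 dollars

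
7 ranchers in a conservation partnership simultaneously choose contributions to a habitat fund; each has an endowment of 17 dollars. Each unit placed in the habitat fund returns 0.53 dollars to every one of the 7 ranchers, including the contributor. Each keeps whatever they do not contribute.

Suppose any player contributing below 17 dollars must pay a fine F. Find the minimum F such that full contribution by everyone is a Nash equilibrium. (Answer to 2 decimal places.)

Given the others contribute fully, the best deviation is to contribute 0 (any partial contribution still incurs the fine and gives up units whose private return 0.53 is below 1).
Deviating from 17 to 0 saves 17 dollars but forfeits the deviator's share of the drop in the habitat fund: 0.53 × 17 = 9.01.
So the deviation gain is 17 − 9.01 = 7.99, and the fine must be at least 7.99 dollars to wipe it out.

7.99 dollars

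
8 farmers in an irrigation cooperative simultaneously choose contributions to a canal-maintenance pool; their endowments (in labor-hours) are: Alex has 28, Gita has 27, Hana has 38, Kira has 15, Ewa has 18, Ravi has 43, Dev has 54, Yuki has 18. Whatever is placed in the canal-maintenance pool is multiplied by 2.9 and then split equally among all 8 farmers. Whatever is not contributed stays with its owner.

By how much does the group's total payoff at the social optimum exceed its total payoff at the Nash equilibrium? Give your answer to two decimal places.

The private return per contributed unit is 2.9/8 = 0.3625 < 1 for every player regardless of endowment, so the Nash equilibrium is zero contribution and the group total is Σ E_j = 28 + 27 + 38 + 15 + 18 + 43 + 54 + 18 = 241.
Each contributed unit returns 2.900 to the group, so the social optimum is full contribution by everyone: group total = 2.900 × 241 = 698.90.
Efficiency loss = (2.900 − 1) × 241 = 457.90.

457.90 labor-hours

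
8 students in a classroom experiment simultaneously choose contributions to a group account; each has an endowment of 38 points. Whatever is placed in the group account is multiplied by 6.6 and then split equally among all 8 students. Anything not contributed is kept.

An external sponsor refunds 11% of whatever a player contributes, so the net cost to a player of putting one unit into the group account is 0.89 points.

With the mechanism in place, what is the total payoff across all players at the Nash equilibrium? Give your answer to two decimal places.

304.00 points

With the mechanism, a contributed unit returns (6.6/8) / 0.89 = 0.9270 per unit of net cost — still below 1 — so contributing 0 remains dominant for every player.
Everyone keeps their endowment and the group total is 8 × 38 = 304.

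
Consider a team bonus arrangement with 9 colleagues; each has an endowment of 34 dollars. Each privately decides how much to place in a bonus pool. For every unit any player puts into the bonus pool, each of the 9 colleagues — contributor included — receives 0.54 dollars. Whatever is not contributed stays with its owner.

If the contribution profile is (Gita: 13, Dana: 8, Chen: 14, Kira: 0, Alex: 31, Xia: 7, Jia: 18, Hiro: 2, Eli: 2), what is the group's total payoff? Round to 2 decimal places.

672.70 dollars

Total contributed: 13 + 8 + 14 + 0 + 31 + 7 + 18 + 2 + 2 = 95; total kept: 9 × 34 − 95 = 211.
The bonus pool pays out 0.54 × 9 × 95 = 461.70 in aggregate.
Group total = 211 + 461.70 = 672.70.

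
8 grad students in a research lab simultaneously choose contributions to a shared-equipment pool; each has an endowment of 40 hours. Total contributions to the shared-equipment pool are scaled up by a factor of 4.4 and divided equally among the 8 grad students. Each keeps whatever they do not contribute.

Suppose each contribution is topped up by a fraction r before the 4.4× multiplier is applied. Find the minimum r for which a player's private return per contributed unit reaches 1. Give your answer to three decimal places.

With matching at rate r, one contributed unit becomes (1 + r) in the shared-equipment pool and returns 4.4 × (1 + r) / 8 to the contributor.
Setting this equal to 1: 1 + r = 8/4.4 = 1.8182.
So the minimum matching rate is r = 1.8182 − 1 = 0.818.

0.818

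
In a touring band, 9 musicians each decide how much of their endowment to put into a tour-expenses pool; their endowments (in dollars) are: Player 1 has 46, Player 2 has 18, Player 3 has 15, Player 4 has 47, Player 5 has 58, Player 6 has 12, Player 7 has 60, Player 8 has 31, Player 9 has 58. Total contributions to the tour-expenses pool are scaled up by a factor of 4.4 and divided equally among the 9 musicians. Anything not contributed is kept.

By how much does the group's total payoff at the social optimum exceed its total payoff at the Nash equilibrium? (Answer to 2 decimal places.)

1173.00 dollars

The private return per contributed unit is 4.4/9 = 0.4889 < 1 for every player regardless of endowment, so the Nash equilibrium is zero contribution and the group total is Σ E_j = 46 + 18 + 15 + 47 + 58 + 12 + 60 + 31 + 58 = 345.
Each contributed unit returns 4.400 to the group, so the social optimum is full contribution by everyone: group total = 4.400 × 345 = 1518.00.
Efficiency loss = (4.400 − 1) × 345 = 1173.00.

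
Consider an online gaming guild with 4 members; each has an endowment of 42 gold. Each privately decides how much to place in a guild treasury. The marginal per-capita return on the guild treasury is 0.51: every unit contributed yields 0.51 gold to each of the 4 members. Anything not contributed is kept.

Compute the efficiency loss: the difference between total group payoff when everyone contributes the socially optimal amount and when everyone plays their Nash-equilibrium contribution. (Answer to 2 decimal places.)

The private return per contributed unit is 0.51 < 1, so contributing 0 is dominant for every player. At the Nash equilibrium everyone keeps their 42, and the group total is 4 × 42 = 168.
Each contributed unit returns 2.040 to the group as a whole (0.51 to each of 4 players), which exceeds 1, so the social optimum is full contribution: group total = 2.040 × 168 = 342.72.
Efficiency loss = 342.72 − 168 = 174.72.

174.72 gold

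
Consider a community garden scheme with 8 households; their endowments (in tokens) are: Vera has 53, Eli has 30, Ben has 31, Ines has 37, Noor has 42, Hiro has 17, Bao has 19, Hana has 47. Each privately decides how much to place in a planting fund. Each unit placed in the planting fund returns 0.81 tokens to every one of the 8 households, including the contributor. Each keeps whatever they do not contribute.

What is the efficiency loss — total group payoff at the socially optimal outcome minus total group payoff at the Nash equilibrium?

The private return per contributed unit is 0.81 < 1 for everyone, so the Nash equilibrium is zero contribution and the group total is Σ E_j = 53 + 30 + 31 + 37 + 42 + 17 + 19 + 47 = 276.
Each contributed unit returns 6.480 to the group, so the social optimum is full contribution by everyone: group total = 6.480 × 276 = 1788.48.
Efficiency loss = (6.480 − 1) × 276 = 1512.48.

1512.48 tokens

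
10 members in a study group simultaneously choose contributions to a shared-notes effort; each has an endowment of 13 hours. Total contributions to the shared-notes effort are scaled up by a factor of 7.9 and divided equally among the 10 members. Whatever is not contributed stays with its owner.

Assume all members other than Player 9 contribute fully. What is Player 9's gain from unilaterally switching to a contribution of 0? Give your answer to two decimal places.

2.73 hours

Switching from a contribution of 13 to 0 lets Player 9 keep an extra 13 hours, but lowers the shared-notes effort by 13, which costs Player 9 their own share of that drop: 7.9/10 × 13 = 10.27.
Net gain = 13 − 10.27 = 2.73. The private return per contributed unit (0.7900) is below 1, so free-riding is indeed the best response regardless of what the others do.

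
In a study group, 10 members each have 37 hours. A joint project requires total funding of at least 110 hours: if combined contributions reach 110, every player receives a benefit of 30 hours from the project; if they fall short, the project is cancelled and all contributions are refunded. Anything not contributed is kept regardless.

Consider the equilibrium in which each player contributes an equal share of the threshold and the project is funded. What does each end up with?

Equal share of the threshold: 110/10 = 11.
At this profile no one gains by cutting their contribution: any cut drops the total below 110, the project is cancelled, contributions are refunded, and the deviator ends with 37, which is less than 37 − 11 + 30 = 56. Contributing more than 11 just wastes the excess. So contributing exactly 11 is a best response.
Each player's payoff: 37 − 11 + 30 = 56.

56 hours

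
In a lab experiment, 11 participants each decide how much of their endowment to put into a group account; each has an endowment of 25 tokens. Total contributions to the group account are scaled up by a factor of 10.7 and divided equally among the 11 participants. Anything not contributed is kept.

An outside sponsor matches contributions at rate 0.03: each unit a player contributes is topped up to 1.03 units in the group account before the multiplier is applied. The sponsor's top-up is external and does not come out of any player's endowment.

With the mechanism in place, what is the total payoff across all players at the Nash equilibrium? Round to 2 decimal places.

With the mechanism, a contributed unit returns 10.7 × 1.03 / 11 = 1.0019 per unit of net cost to the contributor — now above 1 — so contributing fully is weakly dominant for every player.
At the Nash equilibrium everyone contributes 25. Group total payoff = 10.7 × 1.03 × 275 = 3030.78.

3030.78 tokens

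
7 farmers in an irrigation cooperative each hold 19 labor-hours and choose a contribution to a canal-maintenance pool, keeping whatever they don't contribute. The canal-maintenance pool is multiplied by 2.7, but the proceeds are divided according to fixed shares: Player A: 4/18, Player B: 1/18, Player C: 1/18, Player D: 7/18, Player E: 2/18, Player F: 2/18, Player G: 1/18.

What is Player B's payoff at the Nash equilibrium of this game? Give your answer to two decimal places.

For player j, contributing a unit is worthwhile iff 2.7 × (j's share) ≥ 1, i.e. iff j's share is at least 0.3704.
The only share above 0.3704 is Player D's 7/18, contributing 19; the remaining 6 contribute 0. Total contributed: 19.
Player B keeps 19 and receives 2.7 × 19 × 1/18 = 2.85 from the canal-maintenance pool, for a payoff of 21.85.

21.85 labor-hours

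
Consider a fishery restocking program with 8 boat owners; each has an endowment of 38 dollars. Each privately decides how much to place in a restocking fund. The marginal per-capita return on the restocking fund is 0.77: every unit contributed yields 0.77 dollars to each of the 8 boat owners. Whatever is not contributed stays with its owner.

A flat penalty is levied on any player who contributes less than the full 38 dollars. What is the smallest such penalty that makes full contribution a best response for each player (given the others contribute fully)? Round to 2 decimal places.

8.74 dollars

Given the others contribute fully, the best deviation is to contribute 0 (any partial contribution still incurs the fine and gives up units whose private return 0.77 is below 1).
Deviating from 38 to 0 saves 38 dollars but forfeits the deviator's share of the drop in the restocking fund: 0.77 × 38 = 29.26.
So the deviation gain is 38 − 29.26 = 8.74, and the fine must be at least 8.74 dollars to wipe it out.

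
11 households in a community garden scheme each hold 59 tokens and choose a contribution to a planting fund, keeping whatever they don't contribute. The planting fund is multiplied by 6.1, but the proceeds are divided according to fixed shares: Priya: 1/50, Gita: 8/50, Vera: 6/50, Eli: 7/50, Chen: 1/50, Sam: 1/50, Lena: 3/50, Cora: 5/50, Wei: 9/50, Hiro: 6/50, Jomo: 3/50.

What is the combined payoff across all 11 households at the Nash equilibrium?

949.90 tokens

Each unit j contributes comes back to j as 6.1 × (j's share), so j prefers to contribute only if that share exceeds 1/6.1 = 0.1639; otherwise keeping the unit dominates.
Only Wei (9/50) clears that bar, contributing 59; the remaining 10 contribute 0. Total contributed: 59.
The planting fund pays out 6.1 × 59 = 359.90 in total (split across the unequal shares, but the aggregate is all that matters for the group sum).
The 10 free-riders keep 59 each, adding 590. Group total = 590 + 359.90 = 949.90.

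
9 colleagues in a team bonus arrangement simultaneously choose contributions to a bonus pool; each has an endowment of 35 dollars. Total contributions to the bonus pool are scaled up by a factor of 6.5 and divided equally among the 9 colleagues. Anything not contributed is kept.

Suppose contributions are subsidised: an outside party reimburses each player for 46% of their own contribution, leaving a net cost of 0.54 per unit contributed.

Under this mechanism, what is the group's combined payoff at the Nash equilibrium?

2192.40 dollars

With the mechanism, a contributed unit returns (6.5/9) / 0.54 = 1.3374 per unit of net cost to the contributor — now above 1 — so contributing fully is weakly dominant for every player.
At the Nash equilibrium everyone contributes 35. Group total payoff = 9 × (35 × 0.46 + 6.5 × 35) = 2192.40.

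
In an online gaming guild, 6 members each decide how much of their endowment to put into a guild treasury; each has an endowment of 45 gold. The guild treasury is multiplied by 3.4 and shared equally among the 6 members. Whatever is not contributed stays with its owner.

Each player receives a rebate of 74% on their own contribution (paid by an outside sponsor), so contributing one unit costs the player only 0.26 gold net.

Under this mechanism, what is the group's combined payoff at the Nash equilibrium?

1117.80 gold

Under the mechanism each unit contributed yields (3.4/6) / 0.26 = 2.1795 back to its contributor per unit of net cost, which exceeds 1, making full contribution the dominant choice for everyone.
At the Nash equilibrium everyone contributes 45. Group total payoff = 6 × (45 × 0.74 + 3.4 × 45) = 1117.80.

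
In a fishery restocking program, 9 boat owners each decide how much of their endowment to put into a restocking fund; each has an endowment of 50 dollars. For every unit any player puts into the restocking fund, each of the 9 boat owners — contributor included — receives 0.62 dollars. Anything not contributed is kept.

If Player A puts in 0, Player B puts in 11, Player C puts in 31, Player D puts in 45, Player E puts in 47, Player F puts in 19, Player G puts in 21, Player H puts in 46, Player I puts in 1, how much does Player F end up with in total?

Total contributed: 0 + 11 + 31 + 45 + 47 + 19 + 21 + 46 + 1 = 221.
Each receives 0.62 × 221 = 137.02 from the restocking fund.
Player F keeps 50 − 19 = 31, so Player F's payoff is 31 + 137.02 = 168.02.

168.02 dollars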